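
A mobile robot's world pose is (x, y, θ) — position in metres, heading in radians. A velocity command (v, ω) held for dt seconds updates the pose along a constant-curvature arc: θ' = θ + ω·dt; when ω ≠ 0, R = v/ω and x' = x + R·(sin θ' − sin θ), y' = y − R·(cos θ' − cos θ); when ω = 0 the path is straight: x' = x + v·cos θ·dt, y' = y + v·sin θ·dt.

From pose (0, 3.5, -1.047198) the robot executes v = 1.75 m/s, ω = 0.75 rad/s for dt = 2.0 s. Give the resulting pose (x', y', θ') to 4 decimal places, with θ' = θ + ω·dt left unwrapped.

(3.0415, 2.5685, 0.4528)

θ' = -1.0472 + 0.75·2.0 = 0.4528
R = v/ω = 1.75/0.75 = 2.3333
x' = 0 + 2.3333·(sin 0.4528 − sin -1.0472) = 3.0415
y' = 3.5 − 2.3333·(cos 0.4528 − cos -1.0472) = 2.5685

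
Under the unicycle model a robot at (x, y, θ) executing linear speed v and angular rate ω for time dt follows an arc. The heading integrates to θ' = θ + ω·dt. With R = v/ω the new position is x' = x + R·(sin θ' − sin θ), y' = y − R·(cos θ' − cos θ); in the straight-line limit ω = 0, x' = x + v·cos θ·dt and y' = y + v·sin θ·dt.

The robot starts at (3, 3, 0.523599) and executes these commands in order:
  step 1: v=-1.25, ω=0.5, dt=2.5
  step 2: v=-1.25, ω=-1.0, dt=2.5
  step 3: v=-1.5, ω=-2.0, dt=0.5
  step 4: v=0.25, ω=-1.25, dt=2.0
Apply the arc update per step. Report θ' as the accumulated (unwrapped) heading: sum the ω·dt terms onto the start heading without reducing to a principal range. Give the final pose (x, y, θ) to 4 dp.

(-0.8706, -0.2403, -4.2264)

step 1: θ'=1.7736 (R=-2.5000) → pose (1.8012, 0.3314, 1.7736)
step 2: θ'=-0.7264 (R=1.2500) → pose (-0.2534, -0.8548, -0.7264)
step 3: θ'=-1.7264 (R=0.7500) → pose (-0.4962, -0.1779, -1.7264)
step 4: θ'=-4.2264 (R=-0.2000) → pose (-0.8706, -0.2403, -4.2264)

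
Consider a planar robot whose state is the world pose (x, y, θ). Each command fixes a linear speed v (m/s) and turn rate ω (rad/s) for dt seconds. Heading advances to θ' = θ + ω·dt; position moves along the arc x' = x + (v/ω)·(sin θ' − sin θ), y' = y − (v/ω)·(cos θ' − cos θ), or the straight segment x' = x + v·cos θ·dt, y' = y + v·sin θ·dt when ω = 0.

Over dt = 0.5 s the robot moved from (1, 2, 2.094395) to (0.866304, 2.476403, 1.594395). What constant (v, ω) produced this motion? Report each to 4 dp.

v = 1.0000, ω = -1.0000

Δθ = 1.594395 − 2.094395 = -0.500000
ω = Δθ/dt = -0.500000/0.5 = -1.0000
R = −Δy/(cos θ' − cos θ) = -1.0000
v = R·ω = -1.0000·-1.0000 = 1.0000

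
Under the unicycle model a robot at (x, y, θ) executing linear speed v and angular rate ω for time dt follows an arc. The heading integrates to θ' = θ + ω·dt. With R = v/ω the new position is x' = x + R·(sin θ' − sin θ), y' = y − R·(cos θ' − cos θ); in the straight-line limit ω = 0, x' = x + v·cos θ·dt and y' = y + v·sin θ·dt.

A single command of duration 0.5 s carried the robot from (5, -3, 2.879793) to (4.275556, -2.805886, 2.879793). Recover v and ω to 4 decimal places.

v = 1.5000, ω = 0.0000

Δθ = 2.879793 − 2.879793 = 0.000000
ω = Δθ/dt = 0.000000/0.5 = 0.0000
ω = 0 → v = (Δx·cos θ + Δy·sin θ)/dt = 1.5000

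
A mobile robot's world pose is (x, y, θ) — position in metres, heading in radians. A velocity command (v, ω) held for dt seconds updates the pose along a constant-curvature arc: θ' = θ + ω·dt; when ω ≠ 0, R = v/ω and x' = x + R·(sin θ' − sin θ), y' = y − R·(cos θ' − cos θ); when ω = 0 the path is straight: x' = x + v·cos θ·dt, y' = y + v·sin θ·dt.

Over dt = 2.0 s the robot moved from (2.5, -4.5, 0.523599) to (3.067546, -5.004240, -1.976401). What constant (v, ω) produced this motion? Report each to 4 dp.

v = 0.5000, ω = -1.2500

Δθ = -1.976401 − 0.523599 = -2.500000
ω = Δθ/dt = -2.500000/2.0 = -1.2500
R = Δx/(sin θ' − sin θ) = -0.4000
v = R·ω = -0.4000·-1.2500 = 0.5000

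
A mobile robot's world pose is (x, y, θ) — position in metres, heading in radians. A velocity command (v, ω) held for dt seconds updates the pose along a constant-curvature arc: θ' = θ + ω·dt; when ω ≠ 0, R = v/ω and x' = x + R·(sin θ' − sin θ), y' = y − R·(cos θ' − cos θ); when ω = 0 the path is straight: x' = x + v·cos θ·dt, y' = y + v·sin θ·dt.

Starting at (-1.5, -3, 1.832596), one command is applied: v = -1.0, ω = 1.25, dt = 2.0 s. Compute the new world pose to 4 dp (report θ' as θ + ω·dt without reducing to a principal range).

(0.0157, -3.0895, 4.3326)

θ' = 1.8326 + 1.25·2.0 = 4.3326
R = v/ω = -1.0/1.25 = -0.8000
x' = -1.5 + -0.8000·(sin 4.3326 − sin 1.8326) = 0.0157
y' = -3 − -0.8000·(cos 4.3326 − cos 1.8326) = -3.0895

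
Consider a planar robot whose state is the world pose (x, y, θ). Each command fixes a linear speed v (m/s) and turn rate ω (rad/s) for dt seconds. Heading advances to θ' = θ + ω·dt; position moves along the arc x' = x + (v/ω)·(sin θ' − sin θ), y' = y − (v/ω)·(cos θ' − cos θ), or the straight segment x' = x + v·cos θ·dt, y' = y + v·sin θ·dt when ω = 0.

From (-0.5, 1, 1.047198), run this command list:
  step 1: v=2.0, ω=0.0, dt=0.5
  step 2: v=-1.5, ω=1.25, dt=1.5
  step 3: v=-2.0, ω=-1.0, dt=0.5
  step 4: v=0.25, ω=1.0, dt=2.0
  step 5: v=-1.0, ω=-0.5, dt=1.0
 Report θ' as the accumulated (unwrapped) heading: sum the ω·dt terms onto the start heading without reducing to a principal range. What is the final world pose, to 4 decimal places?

step 1: θ'=1.0472 (straight) → pose (0.0000, 1.8660, 1.0472)
step 2: θ'=2.9222 (R=-1.2000) → pose (0.7781, 0.0948, 2.9222)
step 3: θ'=2.4222 (R=2.0000) → pose (1.6606, -0.3529, 2.4222)
step 4: θ'=4.4222 (R=0.2500) → pose (1.2564, -0.4694, 4.4222)
step 5: θ'=3.9222 (R=2.0000) → pose (1.7653, 0.3793, 3.9222)

(1.7653, 0.3793, 3.9222)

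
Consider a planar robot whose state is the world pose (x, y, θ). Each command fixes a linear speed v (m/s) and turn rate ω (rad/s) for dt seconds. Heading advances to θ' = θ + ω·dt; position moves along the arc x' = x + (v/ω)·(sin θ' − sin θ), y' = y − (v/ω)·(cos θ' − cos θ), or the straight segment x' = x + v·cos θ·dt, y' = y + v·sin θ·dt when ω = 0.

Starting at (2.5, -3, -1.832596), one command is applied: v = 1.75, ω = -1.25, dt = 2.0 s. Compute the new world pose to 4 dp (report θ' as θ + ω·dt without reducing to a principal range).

θ' = -1.8326 + -1.25·2.0 = -4.3326
R = v/ω = 1.75/-1.25 = -1.4000
x' = 2.5 + -1.4000·(sin -4.3326 − sin -1.8326) = -0.1525
y' = -3 − -1.4000·(cos -4.3326 − cos -1.8326) = -3.1567

(-0.1525, -3.1567, -4.3326)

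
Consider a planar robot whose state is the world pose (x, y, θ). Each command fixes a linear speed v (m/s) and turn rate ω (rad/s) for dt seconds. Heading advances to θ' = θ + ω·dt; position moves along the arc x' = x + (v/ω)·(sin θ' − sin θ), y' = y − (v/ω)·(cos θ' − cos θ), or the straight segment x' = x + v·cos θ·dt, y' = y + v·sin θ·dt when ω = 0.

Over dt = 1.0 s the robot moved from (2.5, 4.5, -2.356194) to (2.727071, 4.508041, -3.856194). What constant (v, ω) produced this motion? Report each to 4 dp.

Δθ = -3.856194 − -2.356194 = -1.500000
ω = Δθ/dt = -1.500000/1.0 = -1.5000
R = Δx/(sin θ' − sin θ) = 0.1667
v = R·ω = 0.1667·-1.5000 = -0.2500

v = -0.2500, ω = -1.5000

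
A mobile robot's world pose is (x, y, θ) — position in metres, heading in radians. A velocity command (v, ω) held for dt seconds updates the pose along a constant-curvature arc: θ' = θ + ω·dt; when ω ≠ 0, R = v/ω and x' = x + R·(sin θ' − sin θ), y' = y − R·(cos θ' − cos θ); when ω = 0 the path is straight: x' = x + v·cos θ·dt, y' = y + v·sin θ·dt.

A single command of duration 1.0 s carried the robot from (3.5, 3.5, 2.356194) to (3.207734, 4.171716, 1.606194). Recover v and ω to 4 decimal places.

v = 0.7500, ω = -0.7500

Δθ = 1.606194 − 2.356194 = -0.750000
ω = Δθ/dt = -0.750000/1.0 = -0.7500
R = −Δy/(cos θ' − cos θ) = -1.0000
v = R·ω = -1.0000·-0.7500 = 0.7500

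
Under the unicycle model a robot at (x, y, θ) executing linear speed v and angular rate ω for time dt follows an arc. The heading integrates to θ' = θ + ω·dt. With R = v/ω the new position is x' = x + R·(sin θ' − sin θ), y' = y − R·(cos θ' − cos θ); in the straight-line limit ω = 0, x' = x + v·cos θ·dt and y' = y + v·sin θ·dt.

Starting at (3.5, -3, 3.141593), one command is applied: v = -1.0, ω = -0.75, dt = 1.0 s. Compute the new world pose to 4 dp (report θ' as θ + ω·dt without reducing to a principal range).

θ' = 3.1416 + -0.75·1.0 = 2.3916
R = v/ω = -1.0/-0.75 = 1.3333
x' = 3.5 + 1.3333·(sin 2.3916 − sin 3.1416) = 4.4089
y' = -3 − 1.3333·(cos 2.3916 − cos 3.1416) = -3.3577

(4.4089, -3.3577, 2.3916)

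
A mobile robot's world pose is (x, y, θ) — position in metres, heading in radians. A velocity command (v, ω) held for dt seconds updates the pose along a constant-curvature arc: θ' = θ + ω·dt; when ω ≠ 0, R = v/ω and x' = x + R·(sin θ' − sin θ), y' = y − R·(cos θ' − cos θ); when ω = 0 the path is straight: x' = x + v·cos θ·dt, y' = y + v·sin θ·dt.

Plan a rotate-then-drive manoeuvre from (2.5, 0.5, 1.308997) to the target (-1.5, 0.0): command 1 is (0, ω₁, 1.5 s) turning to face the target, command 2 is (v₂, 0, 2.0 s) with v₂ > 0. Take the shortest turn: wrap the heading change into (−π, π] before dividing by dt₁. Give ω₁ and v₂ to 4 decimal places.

ω₁ = 1.3046, v₂ = 2.0156

heading to target = atan2(0−0.5, -1.5−2.5) = -3.0172
Δθ = wrap(-3.0172 − 1.3090) = 1.9570; ω₁ = Δθ/dt₁ = 1.3046
distance = √((-1.5−2.5)² + (0−0.5)²) = 4.0311; v₂ = distance/dt₂ = 2.0156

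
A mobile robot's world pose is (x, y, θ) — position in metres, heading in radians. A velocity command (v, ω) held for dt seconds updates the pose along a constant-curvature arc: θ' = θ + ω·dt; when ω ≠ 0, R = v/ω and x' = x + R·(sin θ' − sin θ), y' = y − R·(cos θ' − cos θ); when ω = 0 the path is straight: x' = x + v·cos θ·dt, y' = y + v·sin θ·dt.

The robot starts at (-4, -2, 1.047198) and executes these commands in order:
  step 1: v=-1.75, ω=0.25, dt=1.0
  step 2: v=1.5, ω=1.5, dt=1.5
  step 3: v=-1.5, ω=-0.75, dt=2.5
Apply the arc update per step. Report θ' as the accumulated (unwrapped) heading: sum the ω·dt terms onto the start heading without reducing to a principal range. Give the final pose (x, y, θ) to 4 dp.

step 1: θ'=1.2972 (R=-7.0000) → pose (-4.6775, -3.6086, 1.2972)
step 2: θ'=3.5472 (R=1.0000) → pose (-6.0348, -2.4196, 3.5472)
step 3: θ'=1.6722 (R=2.0000) → pose (-3.2560, -4.0548, 1.6722)

(-3.2560, -4.0548, 1.6722)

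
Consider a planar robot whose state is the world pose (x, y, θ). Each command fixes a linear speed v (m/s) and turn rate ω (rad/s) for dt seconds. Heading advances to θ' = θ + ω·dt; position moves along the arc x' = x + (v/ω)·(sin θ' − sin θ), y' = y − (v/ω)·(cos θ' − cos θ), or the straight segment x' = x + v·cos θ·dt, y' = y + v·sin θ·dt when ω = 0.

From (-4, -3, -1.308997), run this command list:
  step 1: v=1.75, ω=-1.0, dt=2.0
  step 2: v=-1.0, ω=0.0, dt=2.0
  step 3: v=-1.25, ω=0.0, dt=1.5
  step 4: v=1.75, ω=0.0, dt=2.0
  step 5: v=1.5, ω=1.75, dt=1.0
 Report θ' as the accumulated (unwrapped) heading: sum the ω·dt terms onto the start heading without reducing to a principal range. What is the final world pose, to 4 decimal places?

step 1: θ'=-3.3090 (R=-1.7500) → pose (-5.9820, -5.1785, -3.3090)
step 2: θ'=-3.3090 (straight) → pose (-4.0099, -5.5117, -3.3090)
step 3: θ'=-3.3090 (straight) → pose (-2.1611, -5.8241, -3.3090)
step 4: θ'=-3.3090 (straight) → pose (-5.6122, -5.2410, -3.3090)
step 5: θ'=-1.5590 (R=0.8571) → pose (-6.6121, -6.0962, -1.5590)

(-6.6121, -6.0962, -1.5590)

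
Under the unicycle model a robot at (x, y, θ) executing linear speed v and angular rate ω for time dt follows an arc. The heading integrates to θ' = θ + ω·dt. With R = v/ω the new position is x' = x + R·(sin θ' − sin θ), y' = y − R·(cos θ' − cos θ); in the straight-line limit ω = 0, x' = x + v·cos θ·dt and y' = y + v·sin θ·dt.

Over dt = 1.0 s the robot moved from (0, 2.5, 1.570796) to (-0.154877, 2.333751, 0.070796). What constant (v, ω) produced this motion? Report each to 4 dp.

Δθ = 0.070796 − 1.570796 = -1.500000
ω = Δθ/dt = -1.500000/1.0 = -1.5000
R = −Δy/(cos θ' − cos θ) = 0.1667
v = R·ω = 0.1667·-1.5000 = -0.2500

v = -0.2500, ω = -1.5000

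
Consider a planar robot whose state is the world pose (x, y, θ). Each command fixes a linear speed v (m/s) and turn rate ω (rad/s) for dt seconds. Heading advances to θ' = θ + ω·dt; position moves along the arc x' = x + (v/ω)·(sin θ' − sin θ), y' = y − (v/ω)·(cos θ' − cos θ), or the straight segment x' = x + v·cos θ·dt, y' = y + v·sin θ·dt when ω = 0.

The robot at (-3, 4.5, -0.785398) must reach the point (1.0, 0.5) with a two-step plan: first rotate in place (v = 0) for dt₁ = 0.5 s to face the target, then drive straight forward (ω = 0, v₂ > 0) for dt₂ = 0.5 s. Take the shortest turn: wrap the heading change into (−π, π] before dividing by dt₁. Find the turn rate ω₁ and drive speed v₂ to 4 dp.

ω₁ = 0.0000, v₂ = 11.3137

heading to target = atan2(0.5−4.5, 1−-3) = -0.7854
Δθ = wrap(-0.7854 − -0.7854) = 0.0000; ω₁ = Δθ/dt₁ = 0.0000
distance = √((1−-3)² + (0.5−4.5)²) = 5.6569; v₂ = distance/dt₂ = 11.3137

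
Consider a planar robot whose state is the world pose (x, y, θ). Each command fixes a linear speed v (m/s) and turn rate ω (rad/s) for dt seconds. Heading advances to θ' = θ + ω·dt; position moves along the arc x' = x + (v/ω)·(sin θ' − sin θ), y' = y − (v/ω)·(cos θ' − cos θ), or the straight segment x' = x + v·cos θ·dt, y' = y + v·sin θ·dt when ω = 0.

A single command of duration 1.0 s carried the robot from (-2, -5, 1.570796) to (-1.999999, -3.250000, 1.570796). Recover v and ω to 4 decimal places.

v = 1.7500, ω = 0.0000

Δθ = 1.570796 − 1.570796 = 0.000000
ω = Δθ/dt = 0.000000/1.0 = 0.0000
ω = 0 → v = (Δx·cos θ + Δy·sin θ)/dt = 1.7500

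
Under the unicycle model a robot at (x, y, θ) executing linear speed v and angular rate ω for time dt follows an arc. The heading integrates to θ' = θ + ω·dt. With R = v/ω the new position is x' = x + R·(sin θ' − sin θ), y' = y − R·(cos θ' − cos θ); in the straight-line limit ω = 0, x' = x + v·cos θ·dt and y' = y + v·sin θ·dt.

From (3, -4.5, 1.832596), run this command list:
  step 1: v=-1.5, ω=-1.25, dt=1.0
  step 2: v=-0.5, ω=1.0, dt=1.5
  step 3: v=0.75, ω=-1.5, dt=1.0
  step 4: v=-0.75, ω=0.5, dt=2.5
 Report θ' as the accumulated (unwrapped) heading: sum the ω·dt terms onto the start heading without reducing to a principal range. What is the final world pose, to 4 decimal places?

step 1: θ'=0.5826 (R=1.2000) → pose (2.5011, -5.8126, 0.5826)
step 2: θ'=2.0826 (R=-0.5000) → pose (2.3403, -6.4750, 2.0826)
step 3: θ'=0.5826 (R=-0.5000) → pose (2.5011, -5.8126, 0.5826)
step 4: θ'=1.8326 (R=-1.5000) → pose (1.8775, -7.4534, 1.8326)

(1.8775, -7.4534, 1.8326)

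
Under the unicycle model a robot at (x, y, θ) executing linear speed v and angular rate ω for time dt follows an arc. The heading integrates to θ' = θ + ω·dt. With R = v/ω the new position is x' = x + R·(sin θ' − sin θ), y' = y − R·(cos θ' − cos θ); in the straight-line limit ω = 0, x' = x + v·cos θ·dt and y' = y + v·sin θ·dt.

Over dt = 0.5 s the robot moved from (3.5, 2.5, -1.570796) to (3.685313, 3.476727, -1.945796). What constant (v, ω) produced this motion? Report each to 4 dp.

Δθ = -1.945796 − -1.570796 = -0.375000
ω = Δθ/dt = -0.375000/0.5 = -0.7500
R = −Δy/(cos θ' − cos θ) = 2.6667
v = R·ω = 2.6667·-0.7500 = -2.0000

v = -2.0000, ω = -0.7500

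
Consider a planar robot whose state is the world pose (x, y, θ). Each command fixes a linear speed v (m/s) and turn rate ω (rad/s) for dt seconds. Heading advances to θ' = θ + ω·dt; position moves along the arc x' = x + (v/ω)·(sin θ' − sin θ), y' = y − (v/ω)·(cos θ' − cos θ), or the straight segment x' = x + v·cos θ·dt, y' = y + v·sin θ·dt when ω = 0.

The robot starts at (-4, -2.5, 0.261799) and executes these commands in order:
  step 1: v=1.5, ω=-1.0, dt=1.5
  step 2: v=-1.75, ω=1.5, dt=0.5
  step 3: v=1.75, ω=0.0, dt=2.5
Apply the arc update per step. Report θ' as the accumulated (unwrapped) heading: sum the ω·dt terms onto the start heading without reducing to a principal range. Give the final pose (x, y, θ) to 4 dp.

(1.1144, -4.8617, -0.4882)

step 1: θ'=-1.2382 (R=-1.5000) → pose (-2.1940, -3.4591, -1.2382)
step 2: θ'=-0.4882 (R=-1.1667) → pose (-2.7495, -2.8097, -0.4882)
step 3: θ'=-0.4882 (straight) → pose (1.1144, -4.8617, -0.4882)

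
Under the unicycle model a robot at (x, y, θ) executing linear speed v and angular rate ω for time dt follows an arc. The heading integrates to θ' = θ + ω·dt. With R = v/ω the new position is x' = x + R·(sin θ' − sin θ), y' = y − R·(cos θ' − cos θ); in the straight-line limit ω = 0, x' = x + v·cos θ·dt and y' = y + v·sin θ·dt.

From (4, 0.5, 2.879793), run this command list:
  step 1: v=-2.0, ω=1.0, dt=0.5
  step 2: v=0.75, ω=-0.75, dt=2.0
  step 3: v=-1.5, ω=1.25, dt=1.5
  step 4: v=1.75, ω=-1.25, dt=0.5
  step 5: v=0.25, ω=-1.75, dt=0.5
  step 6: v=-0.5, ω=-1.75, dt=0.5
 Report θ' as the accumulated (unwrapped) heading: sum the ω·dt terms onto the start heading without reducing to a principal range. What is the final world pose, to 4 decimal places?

step 1: θ'=3.3798 (R=-2.0000) → pose (4.9895, 0.4883, 3.3798)
step 2: θ'=1.8798 (R=-1.0000) → pose (3.8010, 1.1560, 1.8798)
step 3: θ'=3.7548 (R=-1.2000) → pose (5.6347, 0.5395, 3.7548)
step 4: θ'=3.1298 (R=-1.4000) → pose (4.8125, 0.2846, 3.1298)
step 5: θ'=2.2548 (R=-0.1429) → pose (4.7035, 0.3371, 2.2548)
step 6: θ'=1.3798 (R=0.2857) → pose (4.7625, 0.1024, 1.3798)

(4.7625, 0.1024, 1.3798)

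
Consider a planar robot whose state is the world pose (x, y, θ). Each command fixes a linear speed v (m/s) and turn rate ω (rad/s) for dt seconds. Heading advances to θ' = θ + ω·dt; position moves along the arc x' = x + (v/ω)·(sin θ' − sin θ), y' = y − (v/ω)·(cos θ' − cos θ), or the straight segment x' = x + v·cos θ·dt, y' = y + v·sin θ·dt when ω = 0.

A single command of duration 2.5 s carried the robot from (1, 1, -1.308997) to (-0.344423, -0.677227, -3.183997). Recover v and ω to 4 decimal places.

Δθ = -3.183997 − -1.308997 = -1.875000
ω = Δθ/dt = -1.875000/2.5 = -0.7500
R = −Δy/(cos θ' − cos θ) = -1.3333
v = R·ω = -1.3333·-0.7500 = 1.0000

v = 1.0000, ω = -0.7500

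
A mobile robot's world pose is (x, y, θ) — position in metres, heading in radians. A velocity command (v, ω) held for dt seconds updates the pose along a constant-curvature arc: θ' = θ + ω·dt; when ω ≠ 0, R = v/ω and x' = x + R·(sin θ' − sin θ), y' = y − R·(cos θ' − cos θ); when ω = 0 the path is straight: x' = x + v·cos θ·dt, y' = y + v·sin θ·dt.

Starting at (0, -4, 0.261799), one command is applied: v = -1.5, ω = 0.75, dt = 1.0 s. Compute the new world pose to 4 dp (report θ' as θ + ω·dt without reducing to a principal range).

θ' = 0.2618 + 0.75·1.0 = 1.0118
R = v/ω = -1.5/0.75 = -2.0000
x' = 0 + -2.0000·(sin 1.0118 − sin 0.2618) = -1.1779
y' = -4 − -2.0000·(cos 1.0118 − cos 0.2618) = -4.8712

(-1.1779, -4.8712, 1.0118)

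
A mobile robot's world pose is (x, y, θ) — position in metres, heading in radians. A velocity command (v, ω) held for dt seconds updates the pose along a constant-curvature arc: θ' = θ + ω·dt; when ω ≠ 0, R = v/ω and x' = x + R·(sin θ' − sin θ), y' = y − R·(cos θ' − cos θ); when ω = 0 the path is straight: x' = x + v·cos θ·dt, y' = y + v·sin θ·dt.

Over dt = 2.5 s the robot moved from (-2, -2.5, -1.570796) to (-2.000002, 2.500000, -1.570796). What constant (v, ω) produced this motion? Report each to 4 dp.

v = -2.0000, ω = 0.0000

Δθ = -1.570796 − -1.570796 = 0.000000
ω = Δθ/dt = 0.000000/2.5 = 0.0000
ω = 0 → v = (Δx·cos θ + Δy·sin θ)/dt = -2.0000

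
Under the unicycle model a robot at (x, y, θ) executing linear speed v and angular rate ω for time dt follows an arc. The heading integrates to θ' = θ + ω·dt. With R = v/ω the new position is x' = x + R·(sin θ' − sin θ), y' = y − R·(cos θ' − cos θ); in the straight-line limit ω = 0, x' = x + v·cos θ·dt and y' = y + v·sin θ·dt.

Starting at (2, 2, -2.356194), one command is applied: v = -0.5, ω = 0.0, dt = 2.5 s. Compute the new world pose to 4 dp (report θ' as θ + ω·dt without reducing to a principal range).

θ' = -2.3562 + 0.0·2.5 = -2.3562
ω = 0 → straight: x' = 2 + -0.5·cos(-2.3562)·2.5 = 2.8839
y' = 2 + -0.5·sin(-2.3562)·2.5 = 2.8839

(2.8839, 2.8839, -2.3562)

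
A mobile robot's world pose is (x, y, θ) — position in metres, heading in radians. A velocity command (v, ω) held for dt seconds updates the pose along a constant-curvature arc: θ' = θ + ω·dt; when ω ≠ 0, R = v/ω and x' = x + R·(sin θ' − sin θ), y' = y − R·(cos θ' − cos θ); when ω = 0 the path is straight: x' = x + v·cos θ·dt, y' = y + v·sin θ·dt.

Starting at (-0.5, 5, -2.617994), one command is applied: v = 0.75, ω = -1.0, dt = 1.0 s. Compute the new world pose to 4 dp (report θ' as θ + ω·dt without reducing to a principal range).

θ' = -2.6180 + -1.0·1.0 = -3.6180
R = v/ω = 0.75/-1.0 = -0.7500
x' = -0.5 + -0.7500·(sin -3.6180 − sin -2.6180) = -1.2189
y' = 5 − -0.7500·(cos -3.6180 − cos -2.6180) = 4.9830

(-1.2189, 4.9830, -3.6180)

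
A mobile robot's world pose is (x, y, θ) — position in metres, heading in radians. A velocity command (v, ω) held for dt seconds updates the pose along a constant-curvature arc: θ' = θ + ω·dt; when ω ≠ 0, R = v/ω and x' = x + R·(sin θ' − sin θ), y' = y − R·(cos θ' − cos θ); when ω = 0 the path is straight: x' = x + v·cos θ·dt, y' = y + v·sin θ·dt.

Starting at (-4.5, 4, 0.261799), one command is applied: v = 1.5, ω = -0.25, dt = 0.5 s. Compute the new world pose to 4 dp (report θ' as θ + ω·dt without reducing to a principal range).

θ' = 0.2618 + -0.25·0.5 = 0.1368
R = v/ω = 1.5/-0.25 = -6.0000
x' = -4.5 + -6.0000·(sin 0.1368 − sin 0.2618) = -3.7653
y' = 4 − -6.0000·(cos 0.1368 − cos 0.2618) = 4.1484

(-3.7653, 4.1484, 0.1368)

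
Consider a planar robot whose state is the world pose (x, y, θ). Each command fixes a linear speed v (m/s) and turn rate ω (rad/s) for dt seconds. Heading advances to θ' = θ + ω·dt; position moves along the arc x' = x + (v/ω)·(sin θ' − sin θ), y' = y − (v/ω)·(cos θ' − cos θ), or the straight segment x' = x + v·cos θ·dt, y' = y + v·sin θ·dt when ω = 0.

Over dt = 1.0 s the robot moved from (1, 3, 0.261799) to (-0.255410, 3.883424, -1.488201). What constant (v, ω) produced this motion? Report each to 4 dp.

v = -1.7500, ω = -1.7500

Δθ = -1.488201 − 0.261799 = -1.750000
ω = Δθ/dt = -1.750000/1.0 = -1.7500
R = Δx/(sin θ' − sin θ) = 1.0000
v = R·ω = 1.0000·-1.7500 = -1.7500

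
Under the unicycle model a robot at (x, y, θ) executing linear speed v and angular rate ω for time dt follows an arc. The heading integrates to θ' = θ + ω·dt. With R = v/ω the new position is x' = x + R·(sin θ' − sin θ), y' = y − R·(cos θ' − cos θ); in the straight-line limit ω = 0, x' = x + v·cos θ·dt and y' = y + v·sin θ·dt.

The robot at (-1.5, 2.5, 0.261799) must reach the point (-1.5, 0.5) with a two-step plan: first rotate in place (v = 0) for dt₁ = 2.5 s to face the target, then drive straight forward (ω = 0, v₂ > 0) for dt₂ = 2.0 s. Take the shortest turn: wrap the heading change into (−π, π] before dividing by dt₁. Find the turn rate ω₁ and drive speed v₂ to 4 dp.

ω₁ = -0.7330, v₂ = 1.0000

heading to target = atan2(0.5−2.5, -1.5−-1.5) = -1.5708
Δθ = wrap(-1.5708 − 0.2618) = -1.8326; ω₁ = Δθ/dt₁ = -0.7330
distance = √((-1.5−-1.5)² + (0.5−2.5)²) = 2.0000; v₂ = distance/dt₂ = 1.0000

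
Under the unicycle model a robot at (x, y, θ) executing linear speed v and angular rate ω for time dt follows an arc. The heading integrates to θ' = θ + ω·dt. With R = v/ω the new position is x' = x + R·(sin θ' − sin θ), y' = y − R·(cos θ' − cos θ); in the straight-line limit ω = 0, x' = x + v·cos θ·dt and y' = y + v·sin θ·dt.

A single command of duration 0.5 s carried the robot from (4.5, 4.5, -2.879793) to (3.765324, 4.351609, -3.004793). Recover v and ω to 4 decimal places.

v = 1.5000, ω = -0.2500

Δθ = -3.004793 − -2.879793 = -0.125000
ω = Δθ/dt = -0.125000/0.5 = -0.2500
R = Δx/(sin θ' − sin θ) = -6.0000
v = R·ω = -6.0000·-0.2500 = 1.5000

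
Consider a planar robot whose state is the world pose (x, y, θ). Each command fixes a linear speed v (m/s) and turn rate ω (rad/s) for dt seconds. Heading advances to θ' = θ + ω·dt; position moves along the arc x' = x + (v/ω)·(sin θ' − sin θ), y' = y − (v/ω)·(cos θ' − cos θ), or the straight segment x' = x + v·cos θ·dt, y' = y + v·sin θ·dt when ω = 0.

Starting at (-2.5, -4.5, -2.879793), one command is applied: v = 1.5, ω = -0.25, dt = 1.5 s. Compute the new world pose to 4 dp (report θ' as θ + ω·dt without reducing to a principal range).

θ' = -2.8798 + -0.25·1.5 = -3.2548
R = v/ω = 1.5/-0.25 = -6.0000
x' = -2.5 + -6.0000·(sin -3.2548 − sin -2.8798) = -4.7307
y' = -4.5 − -6.0000·(cos -3.2548 − cos -2.8798) = -4.6660

(-4.7307, -4.6660, -3.2548)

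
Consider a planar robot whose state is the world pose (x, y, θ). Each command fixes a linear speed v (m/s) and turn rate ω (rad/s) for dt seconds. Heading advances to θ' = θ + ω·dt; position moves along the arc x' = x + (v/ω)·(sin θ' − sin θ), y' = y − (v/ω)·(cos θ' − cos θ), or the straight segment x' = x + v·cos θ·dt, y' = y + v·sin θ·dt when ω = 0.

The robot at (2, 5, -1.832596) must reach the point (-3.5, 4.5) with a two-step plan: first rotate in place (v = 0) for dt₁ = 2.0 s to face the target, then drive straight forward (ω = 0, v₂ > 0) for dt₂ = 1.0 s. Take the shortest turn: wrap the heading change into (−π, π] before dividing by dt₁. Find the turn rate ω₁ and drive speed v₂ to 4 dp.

ω₁ = -0.6092, v₂ = 5.5227

heading to target = atan2(4.5−5, -3.5−2) = -3.0509
Δθ = wrap(-3.0509 − -1.8326) = -1.2183; ω₁ = Δθ/dt₁ = -0.6092
distance = √((-3.5−2)² + (4.5−5)²) = 5.5227; v₂ = distance/dt₂ = 5.5227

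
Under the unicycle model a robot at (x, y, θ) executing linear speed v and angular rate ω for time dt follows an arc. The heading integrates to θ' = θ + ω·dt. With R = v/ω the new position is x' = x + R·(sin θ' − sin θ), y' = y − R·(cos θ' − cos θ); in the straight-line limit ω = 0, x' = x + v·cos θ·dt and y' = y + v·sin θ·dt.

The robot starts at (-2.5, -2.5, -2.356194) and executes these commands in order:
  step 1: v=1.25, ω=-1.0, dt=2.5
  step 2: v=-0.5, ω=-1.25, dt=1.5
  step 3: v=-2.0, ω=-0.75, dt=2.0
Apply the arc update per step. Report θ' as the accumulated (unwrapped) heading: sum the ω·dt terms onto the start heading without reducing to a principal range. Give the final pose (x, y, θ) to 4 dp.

step 1: θ'=-4.8562 (R=-1.2500) → pose (-4.6210, -1.4370, -4.8562)
step 2: θ'=-6.7312 (R=0.4000) → pose (-5.1901, -1.7402, -6.7312)
step 3: θ'=-8.2312 (R=2.6667) → pose (-6.5142, 1.6455, -8.2312)

(-6.5142, 1.6455, -8.2312)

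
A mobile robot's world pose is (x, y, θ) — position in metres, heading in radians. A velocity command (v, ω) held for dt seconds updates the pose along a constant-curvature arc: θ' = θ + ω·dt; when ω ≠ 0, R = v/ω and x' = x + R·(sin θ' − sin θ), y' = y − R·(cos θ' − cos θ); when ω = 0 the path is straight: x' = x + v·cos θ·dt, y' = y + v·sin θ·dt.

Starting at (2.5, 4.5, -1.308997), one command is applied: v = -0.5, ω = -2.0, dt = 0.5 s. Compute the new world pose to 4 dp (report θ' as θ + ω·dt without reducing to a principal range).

θ' = -1.3090 + -2.0·0.5 = -2.3090
R = v/ω = -0.5/-2.0 = 0.2500
x' = 2.5 + 0.2500·(sin -2.3090 − sin -1.3090) = 2.5566
y' = 4.5 − 0.2500·(cos -2.3090 − cos -1.3090) = 4.7329

(2.5566, 4.7329, -2.3090)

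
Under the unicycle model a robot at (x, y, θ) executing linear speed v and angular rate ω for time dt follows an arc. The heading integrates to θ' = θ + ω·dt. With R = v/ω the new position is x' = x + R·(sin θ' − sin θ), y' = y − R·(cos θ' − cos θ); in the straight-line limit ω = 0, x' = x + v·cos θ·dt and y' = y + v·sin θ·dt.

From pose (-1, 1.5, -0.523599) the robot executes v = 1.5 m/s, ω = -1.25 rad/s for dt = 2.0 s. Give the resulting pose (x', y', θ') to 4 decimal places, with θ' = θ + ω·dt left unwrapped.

(-1.4587, -0.7309, -3.0236)

θ' = -0.5236 + -1.25·2.0 = -3.0236
R = v/ω = 1.5/-1.25 = -1.2000
x' = -1 + -1.2000·(sin -3.0236 − sin -0.5236) = -1.4587
y' = 1.5 − -1.2000·(cos -3.0236 − cos -0.5236) = -0.7309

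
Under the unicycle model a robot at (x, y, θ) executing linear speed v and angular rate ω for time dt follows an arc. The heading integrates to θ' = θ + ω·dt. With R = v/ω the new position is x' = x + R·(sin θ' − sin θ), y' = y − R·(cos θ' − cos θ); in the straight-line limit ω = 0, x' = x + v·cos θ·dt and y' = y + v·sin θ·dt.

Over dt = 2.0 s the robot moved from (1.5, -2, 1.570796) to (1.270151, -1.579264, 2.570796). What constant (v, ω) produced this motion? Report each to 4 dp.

Δθ = 2.570796 − 1.570796 = 1.000000
ω = Δθ/dt = 1.000000/2.0 = 0.5000
R = −Δy/(cos θ' − cos θ) = 0.5000
v = R·ω = 0.5000·0.5000 = 0.2500

v = 0.2500, ω = 0.5000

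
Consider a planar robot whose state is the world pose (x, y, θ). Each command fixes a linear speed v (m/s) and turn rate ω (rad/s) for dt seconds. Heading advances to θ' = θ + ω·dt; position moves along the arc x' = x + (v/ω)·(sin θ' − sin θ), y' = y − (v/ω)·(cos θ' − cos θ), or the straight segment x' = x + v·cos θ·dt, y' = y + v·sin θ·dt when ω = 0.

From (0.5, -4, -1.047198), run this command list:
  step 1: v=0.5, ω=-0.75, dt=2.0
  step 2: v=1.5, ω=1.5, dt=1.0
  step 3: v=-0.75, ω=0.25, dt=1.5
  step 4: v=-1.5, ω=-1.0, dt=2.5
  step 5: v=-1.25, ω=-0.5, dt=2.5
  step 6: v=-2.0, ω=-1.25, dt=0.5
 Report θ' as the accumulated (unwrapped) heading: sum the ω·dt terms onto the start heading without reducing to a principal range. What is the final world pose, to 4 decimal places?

step 1: θ'=-2.5472 (R=-0.6667) → pose (0.2960, -4.8857, -2.5472)
step 2: θ'=-1.0472 (R=1.0000) → pose (-0.0100, -6.2141, -1.0472)
step 3: θ'=-0.6722 (R=-3.0000) → pose (-0.7400, -5.3668, -0.6722)
step 4: θ'=-3.1722 (R=1.5000) → pose (0.2400, -2.6938, -3.1722)
step 5: θ'=-4.4222 (R=2.5000) → pose (2.5589, -4.4773, -4.4222)
step 6: θ'=-5.0472 (R=1.6000) → pose (2.5370, -5.4608, -5.0472)

(2.5370, -5.4608, -5.0472)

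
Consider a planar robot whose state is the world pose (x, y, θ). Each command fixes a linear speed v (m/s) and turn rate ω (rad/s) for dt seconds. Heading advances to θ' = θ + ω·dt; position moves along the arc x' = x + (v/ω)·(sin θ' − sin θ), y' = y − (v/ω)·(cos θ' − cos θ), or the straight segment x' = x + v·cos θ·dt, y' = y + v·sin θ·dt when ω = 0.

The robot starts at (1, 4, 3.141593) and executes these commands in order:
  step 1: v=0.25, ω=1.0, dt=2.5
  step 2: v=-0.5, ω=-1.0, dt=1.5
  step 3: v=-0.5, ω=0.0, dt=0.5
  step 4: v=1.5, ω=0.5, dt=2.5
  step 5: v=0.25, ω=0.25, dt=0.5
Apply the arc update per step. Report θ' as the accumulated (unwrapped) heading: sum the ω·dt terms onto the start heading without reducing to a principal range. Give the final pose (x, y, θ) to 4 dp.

step 1: θ'=5.6416 (R=0.2500) → pose (0.8504, 3.5497, 5.6416)
step 2: θ'=4.1416 (R=0.5000) → pose (0.7289, 4.2204, 4.1416)
step 3: θ'=4.1416 (straight) → pose (0.8640, 4.4308, 4.1416)
step 4: θ'=5.3916 (R=3.0000) → pose (1.0542, 0.9254, 5.3916)
step 5: θ'=5.5166 (R=1.0000) → pose (1.1385, 0.8333, 5.5166)

(1.1385, 0.8333, 5.5166)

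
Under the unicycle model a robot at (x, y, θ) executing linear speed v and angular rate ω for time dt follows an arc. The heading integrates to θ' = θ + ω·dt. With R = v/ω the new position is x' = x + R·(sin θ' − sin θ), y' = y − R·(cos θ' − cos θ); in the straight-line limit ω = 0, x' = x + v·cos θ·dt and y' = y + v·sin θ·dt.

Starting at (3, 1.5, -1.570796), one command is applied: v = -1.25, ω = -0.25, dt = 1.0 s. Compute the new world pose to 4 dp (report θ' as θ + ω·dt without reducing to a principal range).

(3.1554, 2.7370, -1.8208)

θ' = -1.5708 + -0.25·1.0 = -1.8208
R = v/ω = -1.25/-0.25 = 5.0000
x' = 3 + 5.0000·(sin -1.8208 − sin -1.5708) = 3.1554
y' = 1.5 − 5.0000·(cos -1.8208 − cos -1.5708) = 2.7370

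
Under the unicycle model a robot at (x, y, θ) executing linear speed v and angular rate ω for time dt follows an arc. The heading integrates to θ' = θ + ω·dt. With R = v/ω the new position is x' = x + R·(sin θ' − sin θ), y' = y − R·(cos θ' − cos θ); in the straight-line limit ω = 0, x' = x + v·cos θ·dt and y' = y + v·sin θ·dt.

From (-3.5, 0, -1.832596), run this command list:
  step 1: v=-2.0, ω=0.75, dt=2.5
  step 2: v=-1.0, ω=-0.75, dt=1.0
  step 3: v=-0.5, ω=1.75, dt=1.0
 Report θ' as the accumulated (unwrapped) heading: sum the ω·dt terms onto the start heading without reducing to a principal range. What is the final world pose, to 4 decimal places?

step 1: θ'=0.0424 (R=-2.6667) → pose (-6.1888, 3.3545, 0.0424)
step 2: θ'=-0.7076 (R=1.3333) → pose (-7.1120, 3.6734, -0.7076)
step 3: θ'=1.0424 (R=-0.2857) → pose (-7.5445, 3.6003, 1.0424)

(-7.5445, 3.6003, 1.0424)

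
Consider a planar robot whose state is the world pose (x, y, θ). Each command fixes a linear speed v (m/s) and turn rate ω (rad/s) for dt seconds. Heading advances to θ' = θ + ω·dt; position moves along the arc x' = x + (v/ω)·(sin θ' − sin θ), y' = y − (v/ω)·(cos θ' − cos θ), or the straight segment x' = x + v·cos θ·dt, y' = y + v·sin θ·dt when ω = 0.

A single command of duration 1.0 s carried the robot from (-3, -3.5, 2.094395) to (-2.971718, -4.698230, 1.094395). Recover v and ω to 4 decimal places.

Δθ = 1.094395 − 2.094395 = -1.000000
ω = Δθ/dt = -1.000000/1.0 = -1.0000
R = −Δy/(cos θ' − cos θ) = 1.2500
v = R·ω = 1.2500·-1.0000 = -1.2500

v = -1.2500, ω = -1.0000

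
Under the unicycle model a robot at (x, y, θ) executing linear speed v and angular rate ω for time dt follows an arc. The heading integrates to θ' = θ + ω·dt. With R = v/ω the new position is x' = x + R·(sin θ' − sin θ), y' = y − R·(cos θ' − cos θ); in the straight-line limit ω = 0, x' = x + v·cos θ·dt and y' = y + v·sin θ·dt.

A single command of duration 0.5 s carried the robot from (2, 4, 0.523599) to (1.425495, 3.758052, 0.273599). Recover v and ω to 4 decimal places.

v = -1.2500, ω = -0.5000

Δθ = 0.273599 − 0.523599 = -0.250000
ω = Δθ/dt = -0.250000/0.5 = -0.5000
R = Δx/(sin θ' − sin θ) = 2.5000
v = R·ω = 2.5000·-0.5000 = -1.2500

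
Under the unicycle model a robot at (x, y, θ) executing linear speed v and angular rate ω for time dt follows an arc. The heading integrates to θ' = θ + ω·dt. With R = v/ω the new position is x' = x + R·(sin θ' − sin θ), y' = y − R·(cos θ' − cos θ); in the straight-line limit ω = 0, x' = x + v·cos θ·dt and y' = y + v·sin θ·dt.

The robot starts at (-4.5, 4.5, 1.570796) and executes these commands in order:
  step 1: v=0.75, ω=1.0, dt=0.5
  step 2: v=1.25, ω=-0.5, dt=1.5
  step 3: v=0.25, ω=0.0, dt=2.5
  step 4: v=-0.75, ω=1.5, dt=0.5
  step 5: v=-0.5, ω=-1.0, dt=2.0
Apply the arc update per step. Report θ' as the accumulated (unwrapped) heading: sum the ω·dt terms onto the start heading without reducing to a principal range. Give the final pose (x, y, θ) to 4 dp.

(-5.0233, 6.1803, 0.0708)

step 1: θ'=2.0708 (R=0.7500) → pose (-4.5918, 4.8596, 2.0708)
step 2: θ'=1.3208 (R=-2.5000) → pose (-4.8201, 6.6766, 1.3208)
step 3: θ'=1.3208 (straight) → pose (-4.6655, 7.2822, 1.3208)
step 4: θ'=2.0708 (R=-0.5000) → pose (-4.6198, 6.9188, 2.0708)
step 5: θ'=0.0708 (R=0.5000) → pose (-5.0233, 6.1803, 0.0708)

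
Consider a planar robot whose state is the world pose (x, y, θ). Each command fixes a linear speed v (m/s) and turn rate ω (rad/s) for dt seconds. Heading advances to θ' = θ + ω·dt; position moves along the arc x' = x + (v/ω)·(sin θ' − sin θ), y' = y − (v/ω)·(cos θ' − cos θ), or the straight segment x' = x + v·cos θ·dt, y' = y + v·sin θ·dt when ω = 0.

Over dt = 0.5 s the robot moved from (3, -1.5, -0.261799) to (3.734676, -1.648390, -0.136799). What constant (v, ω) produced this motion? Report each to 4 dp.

Δθ = -0.136799 − -0.261799 = 0.125000
ω = Δθ/dt = 0.125000/0.5 = 0.2500
R = Δx/(sin θ' − sin θ) = 6.0000
v = R·ω = 6.0000·0.2500 = 1.5000

v = 1.5000, ω = 0.2500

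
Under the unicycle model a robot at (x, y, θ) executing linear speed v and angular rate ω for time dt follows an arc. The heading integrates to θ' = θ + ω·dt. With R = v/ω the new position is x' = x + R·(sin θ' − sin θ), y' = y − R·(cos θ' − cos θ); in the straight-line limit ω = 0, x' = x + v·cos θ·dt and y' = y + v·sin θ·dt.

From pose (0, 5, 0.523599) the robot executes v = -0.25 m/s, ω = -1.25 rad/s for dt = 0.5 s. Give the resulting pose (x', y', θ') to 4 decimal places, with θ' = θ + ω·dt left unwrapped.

(-0.1202, 4.9742, -0.1014)

θ' = 0.5236 + -1.25·0.5 = -0.1014
R = v/ω = -0.25/-1.25 = 0.2000
x' = 0 + 0.2000·(sin -0.1014 − sin 0.5236) = -0.1202
y' = 5 − 0.2000·(cos -0.1014 − cos 0.5236) = 4.9742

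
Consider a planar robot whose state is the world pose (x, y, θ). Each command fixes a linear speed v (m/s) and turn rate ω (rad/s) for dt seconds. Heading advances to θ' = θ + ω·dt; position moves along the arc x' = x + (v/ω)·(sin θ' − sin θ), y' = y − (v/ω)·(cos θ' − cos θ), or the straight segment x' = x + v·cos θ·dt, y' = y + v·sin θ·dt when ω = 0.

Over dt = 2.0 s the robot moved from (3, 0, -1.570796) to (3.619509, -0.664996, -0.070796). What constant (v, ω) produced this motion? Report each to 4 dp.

Δθ = -0.070796 − -1.570796 = 1.500000
ω = Δθ/dt = 1.500000/2.0 = 0.7500
R = −Δy/(cos θ' − cos θ) = 0.6667
v = R·ω = 0.6667·0.7500 = 0.5000

v = 0.5000, ω = 0.7500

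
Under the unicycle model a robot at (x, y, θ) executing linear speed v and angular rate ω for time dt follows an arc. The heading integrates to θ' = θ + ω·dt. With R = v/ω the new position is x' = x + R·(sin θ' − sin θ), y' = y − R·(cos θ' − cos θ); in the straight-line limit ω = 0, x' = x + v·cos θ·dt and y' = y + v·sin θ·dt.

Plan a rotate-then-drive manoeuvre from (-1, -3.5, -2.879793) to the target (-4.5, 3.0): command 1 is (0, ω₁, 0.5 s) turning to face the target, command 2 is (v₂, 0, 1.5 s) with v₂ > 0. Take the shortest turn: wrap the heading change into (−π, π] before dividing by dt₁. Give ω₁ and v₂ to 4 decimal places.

heading to target = atan2(3−-3.5, -4.5−-1) = 2.0647
Δθ = wrap(2.0647 − -2.8798) = -1.3387; ω₁ = Δθ/dt₁ = -2.6773
distance = √((-4.5−-1)² + (3−-3.5)²) = 7.3824; v₂ = distance/dt₂ = 4.9216

ω₁ = -2.6773, v₂ = 4.9216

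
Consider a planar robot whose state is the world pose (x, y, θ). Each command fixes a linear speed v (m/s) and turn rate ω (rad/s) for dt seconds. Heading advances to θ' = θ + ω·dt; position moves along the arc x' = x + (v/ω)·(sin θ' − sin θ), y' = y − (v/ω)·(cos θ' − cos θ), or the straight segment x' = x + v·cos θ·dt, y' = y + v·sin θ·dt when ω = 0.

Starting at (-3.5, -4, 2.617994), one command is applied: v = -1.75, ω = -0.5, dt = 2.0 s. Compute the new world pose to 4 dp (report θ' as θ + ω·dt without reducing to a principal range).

θ' = 2.6180 + -0.5·2.0 = 1.6180
R = v/ω = -1.75/-0.5 = 3.5000
x' = -3.5 + 3.5000·(sin 1.6180 − sin 2.6180) = -1.7539
y' = -4 − 3.5000·(cos 1.6180 − cos 2.6180) = -6.8660

(-1.7539, -6.8660, 1.6180)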